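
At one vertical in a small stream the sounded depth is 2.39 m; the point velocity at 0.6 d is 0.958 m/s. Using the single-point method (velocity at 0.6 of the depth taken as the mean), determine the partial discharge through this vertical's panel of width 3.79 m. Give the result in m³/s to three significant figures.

v̄ = v₀.₆ = 0.958 m/s
q = v̄ × d × w = 0.9580 × 2.39 × 3.79 = 8.678 m³/s

8.68 m³/s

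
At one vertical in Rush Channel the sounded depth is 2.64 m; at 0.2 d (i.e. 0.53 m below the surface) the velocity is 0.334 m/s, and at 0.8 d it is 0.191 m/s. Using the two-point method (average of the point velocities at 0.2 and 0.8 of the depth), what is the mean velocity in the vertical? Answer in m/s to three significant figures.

0.263 m/s

v̄ = (0.334 + 0.191) / 2 = 0.2625 m/s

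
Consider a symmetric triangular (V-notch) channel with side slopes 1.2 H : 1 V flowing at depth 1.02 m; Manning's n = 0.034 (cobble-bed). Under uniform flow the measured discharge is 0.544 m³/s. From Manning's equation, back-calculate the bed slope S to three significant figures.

A = z·y² = 1.2×1.02² = 1.248 m²
P = 2y√(1+z²) = 2×1.02×√(1+1.2²) = 3.187 m
R = A/P = 1.248/3.187 = 0.3918 m
S = (Q·n / (1·A·R^(2/3)))² = (0.544×0.034 / (1×1.248×0.5354))² = 0.0007656

0.000766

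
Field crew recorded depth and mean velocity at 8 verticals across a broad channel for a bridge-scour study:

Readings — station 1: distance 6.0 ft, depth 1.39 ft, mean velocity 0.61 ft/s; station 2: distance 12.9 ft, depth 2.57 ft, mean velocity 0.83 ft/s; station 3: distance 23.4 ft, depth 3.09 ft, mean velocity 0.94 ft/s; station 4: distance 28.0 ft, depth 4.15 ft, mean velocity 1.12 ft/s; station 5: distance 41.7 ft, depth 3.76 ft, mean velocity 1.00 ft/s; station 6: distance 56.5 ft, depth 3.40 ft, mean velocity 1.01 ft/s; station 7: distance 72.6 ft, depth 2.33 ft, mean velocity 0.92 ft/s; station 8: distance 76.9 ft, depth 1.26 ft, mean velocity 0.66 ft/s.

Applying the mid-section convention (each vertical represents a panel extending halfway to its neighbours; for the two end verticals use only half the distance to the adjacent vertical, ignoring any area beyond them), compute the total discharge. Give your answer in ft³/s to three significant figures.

216 ft³/s

w_1 = (12.9 − 6.0)/2 = 3.45 ft; q_1 = 0.61 × 1.39 × 3.45 = 2.925 ft³/s
w_2 = (23.4 − 6.0)/2 = 8.7 ft; q_2 = 0.83 × 2.57 × 8.7 = 18.56 ft³/s
w_3 = (28.0 − 12.9)/2 = 7.55 ft; q_3 = 0.94 × 3.09 × 7.55 = 21.93 ft³/s
w_4 = (41.7 − 23.4)/2 = 9.15 ft; q_4 = 1.12 × 4.15 × 9.15 = 42.53 ft³/s
w_5 = (56.5 − 28.0)/2 = 14.25 ft; q_5 = 1.00 × 3.76 × 14.25 = 53.58 ft³/s
w_6 = (72.6 − 41.7)/2 = 15.45 ft; q_6 = 1.01 × 3.40 × 15.45 = 53.06 ft³/s
w_7 = (76.9 − 56.5)/2 = 10.2 ft; q_7 = 0.92 × 2.33 × 10.2 = 21.86 ft³/s
w_8 = (76.9 − 72.6)/2 = 2.15 ft; q_8 = 0.66 × 1.26 × 2.15 = 1.788 ft³/s
Q = Σ qᵢ = 216.2 ft³/s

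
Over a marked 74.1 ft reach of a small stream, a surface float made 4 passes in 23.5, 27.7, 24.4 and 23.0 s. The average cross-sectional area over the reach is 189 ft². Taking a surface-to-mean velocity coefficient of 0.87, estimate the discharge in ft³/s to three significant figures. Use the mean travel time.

494 ft³/s

t̄ = (23.5 + 27.7 + 24.4 + 23.0) / 4 = 24.65 s
v_surface = L / t̄ = 74.1 / 24.65 = 3.006 ft/s
v_mean = 0.87 × 3.006 = 2.615 ft/s
Q = A × v_mean = 189 × 2.615 = 494.3 ft³/s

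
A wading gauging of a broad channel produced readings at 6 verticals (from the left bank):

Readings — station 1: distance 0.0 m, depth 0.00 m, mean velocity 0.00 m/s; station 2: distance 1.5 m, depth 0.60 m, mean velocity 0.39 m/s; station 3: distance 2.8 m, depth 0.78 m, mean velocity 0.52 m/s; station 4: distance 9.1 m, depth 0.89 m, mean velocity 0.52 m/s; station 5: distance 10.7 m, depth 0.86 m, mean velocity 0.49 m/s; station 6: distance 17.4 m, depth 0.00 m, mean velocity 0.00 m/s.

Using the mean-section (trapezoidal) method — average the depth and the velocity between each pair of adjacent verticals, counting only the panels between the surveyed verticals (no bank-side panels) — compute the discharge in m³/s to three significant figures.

4.64 m³/s

Panel 1-2: Δb = 1.5 m, d̄ = (0.00+0.60)/2 = 0.3, v̄ = (0.00+0.39)/2 = 0.195 → q = 1.5×0.3×0.195 = 0.08775 m³/s
Panel 2-3: Δb = 1.3 m, d̄ = (0.60+0.78)/2 = 0.69, v̄ = (0.39+0.52)/2 = 0.455 → q = 1.3×0.69×0.455 = 0.4081 m³/s
Panel 3-4: Δb = 6.3 m, d̄ = (0.78+0.89)/2 = 0.835, v̄ = (0.52+0.52)/2 = 0.52 → q = 6.3×0.835×0.52 = 2.735 m³/s
Panel 4-5: Δb = 1.6 m, d̄ = (0.89+0.86)/2 = 0.875, v̄ = (0.52+0.49)/2 = 0.505 → q = 1.6×0.875×0.505 = 0.7070 m³/s
Panel 5-6: Δb = 6.7 m, d̄ = (0.86+0.00)/2 = 0.43, v̄ = (0.49+0.00)/2 = 0.245 → q = 6.7×0.43×0.245 = 0.7058 m³/s
Q = Σ q = 4.644 m³/s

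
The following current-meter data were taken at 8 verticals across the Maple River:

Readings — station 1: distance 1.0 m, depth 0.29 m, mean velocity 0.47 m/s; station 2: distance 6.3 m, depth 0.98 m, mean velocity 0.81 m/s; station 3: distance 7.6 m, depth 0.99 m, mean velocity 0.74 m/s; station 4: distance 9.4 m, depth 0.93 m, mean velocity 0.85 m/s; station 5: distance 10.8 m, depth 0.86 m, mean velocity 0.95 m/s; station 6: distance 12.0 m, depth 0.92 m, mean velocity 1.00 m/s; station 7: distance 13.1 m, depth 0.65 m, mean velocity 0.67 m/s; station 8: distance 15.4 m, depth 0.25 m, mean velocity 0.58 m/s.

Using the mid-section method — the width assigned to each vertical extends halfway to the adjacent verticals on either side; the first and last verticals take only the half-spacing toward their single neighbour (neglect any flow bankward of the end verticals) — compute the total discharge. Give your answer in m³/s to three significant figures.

8.41 m³/s

w_1 = (6.3 − 1.0)/2 = 2.65 m; q_1 = 0.47 × 0.29 × 2.65 = 0.3612 m³/s
w_2 = (7.6 − 1.0)/2 = 3.3 m; q_2 = 0.81 × 0.98 × 3.3 = 2.620 m³/s
w_3 = (9.4 − 6.3)/2 = 1.55 m; q_3 = 0.74 × 0.99 × 1.55 = 1.136 m³/s
w_4 = (10.8 − 7.6)/2 = 1.6 m; q_4 = 0.85 × 0.93 × 1.6 = 1.265 m³/s
w_5 = (12.0 − 9.4)/2 = 1.3 m; q_5 = 0.95 × 0.86 × 1.3 = 1.062 m³/s
w_6 = (13.1 − 10.8)/2 = 1.15 m; q_6 = 1.00 × 0.92 × 1.15 = 1.058 m³/s
w_7 = (15.4 − 12.0)/2 = 1.7 m; q_7 = 0.67 × 0.65 × 1.7 = 0.7404 m³/s
w_8 = (15.4 − 13.1)/2 = 1.15 m; q_8 = 0.58 × 0.25 × 1.15 = 0.1668 m³/s
Q = Σ qᵢ = 8.408 m³/s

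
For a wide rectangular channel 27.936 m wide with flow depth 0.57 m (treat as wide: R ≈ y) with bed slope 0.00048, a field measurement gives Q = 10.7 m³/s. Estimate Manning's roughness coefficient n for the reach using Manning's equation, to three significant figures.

A = b·y = 27.936 × 0.57 = 15.92 m²
Wide channel: R ≈ y = 0.57 m
n = (1/Q)·A·R^(2/3)·S^(1/2) = (1/10.7) × 15.92 × 0.6875 × 0.02191 = 0.02241

0.0224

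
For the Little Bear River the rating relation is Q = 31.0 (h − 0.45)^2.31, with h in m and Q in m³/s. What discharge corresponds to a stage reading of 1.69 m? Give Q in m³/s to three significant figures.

Q = 31.0 × (1.69 − 0.45)^2.31 = 31.0 × 1.24^2.31 = 50.95 m³/s

51.0 m³/s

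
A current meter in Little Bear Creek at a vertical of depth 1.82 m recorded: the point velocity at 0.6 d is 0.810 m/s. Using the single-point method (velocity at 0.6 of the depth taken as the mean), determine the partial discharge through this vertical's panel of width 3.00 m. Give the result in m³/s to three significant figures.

v̄ = v₀.₆ = 0.810 m/s
q = v̄ × d × w = 0.8100 × 1.82 × 3.00 = 4.423 m³/s

4.42 m³/s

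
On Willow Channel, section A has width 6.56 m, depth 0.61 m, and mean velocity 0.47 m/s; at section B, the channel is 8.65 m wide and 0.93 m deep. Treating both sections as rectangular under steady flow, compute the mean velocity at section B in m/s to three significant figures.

Q = A₁V₁ = (6.56×0.61) × 0.47 = 1.881 m³/s
A₂ = 8.65 × 0.93 = 8.045 m²
V₂ = Q/A₂ = 1.881/8.045 = 0.2338 m/s

0.234 m/s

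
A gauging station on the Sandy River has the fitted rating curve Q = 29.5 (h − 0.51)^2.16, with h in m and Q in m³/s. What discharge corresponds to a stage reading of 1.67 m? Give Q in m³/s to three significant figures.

40.6 m³/s

Q = 29.5 × (1.67 − 0.51)^2.16 = 29.5 × 1.16^2.16 = 40.65 m³/s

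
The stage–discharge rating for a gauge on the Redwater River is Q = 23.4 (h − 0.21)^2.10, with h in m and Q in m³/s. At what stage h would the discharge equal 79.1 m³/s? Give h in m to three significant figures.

h − h₀ = (Q/C)^(1/b) = (79.1/23.4)^(1/2.10) = 1.786 m
h = 0.21 + 1.786 = 1.996 m

2.00 m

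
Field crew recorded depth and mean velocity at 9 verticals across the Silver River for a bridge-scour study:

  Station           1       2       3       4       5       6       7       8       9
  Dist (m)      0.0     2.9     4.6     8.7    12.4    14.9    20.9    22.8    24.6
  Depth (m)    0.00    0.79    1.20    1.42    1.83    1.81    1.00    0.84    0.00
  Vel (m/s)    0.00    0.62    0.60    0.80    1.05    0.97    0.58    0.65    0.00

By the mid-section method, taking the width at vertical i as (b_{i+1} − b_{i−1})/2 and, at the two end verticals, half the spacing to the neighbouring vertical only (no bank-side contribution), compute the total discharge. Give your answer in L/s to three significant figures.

24400 L/s

w_2 = (4.6 − 0.0)/2 = 2.3 m; q_2 = 0.62 × 0.79 × 2.3 = 1.127 m³/s
w_3 = (8.7 − 2.9)/2 = 2.9 m; q_3 = 0.60 × 1.20 × 2.9 = 2.088 m³/s
w_4 = (12.4 − 4.6)/2 = 3.9 m; q_4 = 0.80 × 1.42 × 3.9 = 4.430 m³/s
w_5 = (14.9 − 8.7)/2 = 3.1 m; q_5 = 1.05 × 1.83 × 3.1 = 5.957 m³/s
w_6 = (20.9 − 12.4)/2 = 4.25 m; q_6 = 0.97 × 1.81 × 4.25 = 7.462 m³/s
w_7 = (22.8 − 14.9)/2 = 3.95 m; q_7 = 0.58 × 1.00 × 3.95 = 2.291 m³/s
w_8 = (24.6 − 20.9)/2 = 1.85 m; q_8 = 0.65 × 0.84 × 1.85 = 1.010 m³/s
Stations 1, 9 contribute zero (depth or velocity is 0).
Q = Σ qᵢ = 24.36 m³/s
= 24.36 × 1000 = 24360 L/s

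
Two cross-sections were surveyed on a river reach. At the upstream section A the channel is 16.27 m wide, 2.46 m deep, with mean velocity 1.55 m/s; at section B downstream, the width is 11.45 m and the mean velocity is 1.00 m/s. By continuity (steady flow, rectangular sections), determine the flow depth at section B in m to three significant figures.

Q = A₁V₁ = (16.27×2.46) × 1.55 = 62.04 m³/s
d₂ = Q/(b₂ V₂) = 62.04/(11.45×1.00) = 5.418 m

5.42 m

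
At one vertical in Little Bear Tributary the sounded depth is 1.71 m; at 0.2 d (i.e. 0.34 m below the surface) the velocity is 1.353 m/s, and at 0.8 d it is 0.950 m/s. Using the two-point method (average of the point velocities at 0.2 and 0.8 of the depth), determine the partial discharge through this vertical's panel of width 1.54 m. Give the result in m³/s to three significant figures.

3.03 m³/s

v̄ = (1.353 + 0.950) / 2 = 1.152 m/s
q = v̄ × d × w = 1.152 × 1.71 × 1.54 = 3.032 m³/s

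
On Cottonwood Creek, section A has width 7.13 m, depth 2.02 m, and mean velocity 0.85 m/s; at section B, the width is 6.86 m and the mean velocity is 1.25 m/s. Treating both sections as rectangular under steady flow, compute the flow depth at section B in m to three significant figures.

Q = A₁V₁ = (7.13×2.02) × 0.85 = 12.24 m³/s
d₂ = Q/(b₂ V₂) = 12.24/(6.86×1.25) = 1.428 m

1.43 m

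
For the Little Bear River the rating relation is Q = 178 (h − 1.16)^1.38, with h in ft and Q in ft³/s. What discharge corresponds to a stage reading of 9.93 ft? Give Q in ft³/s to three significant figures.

Q = 178 × (9.93 − 1.16)^1.38 = 178 × 8.77^1.38 = 3563 ft³/s

3560 ft³/s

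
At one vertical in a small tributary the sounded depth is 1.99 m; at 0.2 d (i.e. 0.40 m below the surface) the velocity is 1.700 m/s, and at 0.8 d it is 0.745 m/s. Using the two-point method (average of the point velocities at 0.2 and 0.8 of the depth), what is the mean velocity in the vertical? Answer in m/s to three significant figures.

1.22 m/s

v̄ = (1.700 + 0.745) / 2 = 1.223 m/s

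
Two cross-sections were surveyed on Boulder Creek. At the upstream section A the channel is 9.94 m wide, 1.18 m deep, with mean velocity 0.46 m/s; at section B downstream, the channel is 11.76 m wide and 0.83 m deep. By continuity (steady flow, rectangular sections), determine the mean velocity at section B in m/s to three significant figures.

Q = A₁V₁ = (9.94×1.18) × 0.46 = 5.395 m³/s
A₂ = 11.76 × 0.83 = 9.761 m²
V₂ = Q/A₂ = 5.395/9.761 = 0.5528 m/s

0.553 m/s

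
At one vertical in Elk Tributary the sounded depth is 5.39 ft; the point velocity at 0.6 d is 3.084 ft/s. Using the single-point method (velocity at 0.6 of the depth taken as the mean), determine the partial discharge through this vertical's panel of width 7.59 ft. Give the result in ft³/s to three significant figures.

126 ft³/s

v̄ = v₀.₆ = 3.084 ft/s
q = v̄ × d × w = 3.084 × 5.39 × 7.59 = 126.2 ft³/s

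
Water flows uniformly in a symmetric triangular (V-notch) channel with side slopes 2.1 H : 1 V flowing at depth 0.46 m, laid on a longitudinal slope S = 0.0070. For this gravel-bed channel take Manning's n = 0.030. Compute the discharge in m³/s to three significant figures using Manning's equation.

A = z·y² = 2.1×0.46² = 0.4444 m²
P = 2y√(1+z²) = 2×0.46×√(1+2.1²) = 2.140 m
R = A/P = 0.4444/2.140 = 0.2077 m
Q = (1/n)·A·R^(2/3)·S^(1/2) = (1/0.030) × 0.4444 × 0.2077^(2/3) × 0.0070^(1/2) = 0.4346 m³/s

0.435 m³/s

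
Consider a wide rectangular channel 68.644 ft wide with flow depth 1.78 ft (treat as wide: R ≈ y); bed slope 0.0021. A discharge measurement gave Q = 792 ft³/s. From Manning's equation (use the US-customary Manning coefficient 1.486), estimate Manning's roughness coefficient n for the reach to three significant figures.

A = b·y = 68.644 × 1.78 = 122.2 ft²
Wide channel: R ≈ y = 1.78 ft
n = (1.486/Q)·A·R^(2/3)·S^(1/2) = (1.486/792) × 122.2 × 1.469 × 0.04583 = 0.01543

0.0154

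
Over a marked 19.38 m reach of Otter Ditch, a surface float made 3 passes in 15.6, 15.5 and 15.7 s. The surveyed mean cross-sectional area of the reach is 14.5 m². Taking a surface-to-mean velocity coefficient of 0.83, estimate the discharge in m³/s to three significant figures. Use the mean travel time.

t̄ = (15.6 + 15.5 + 15.7) / 3 = 15.6 s
v_surface = L / t̄ = 19.38 / 15.6 = 1.242 m/s
v_mean = 0.83 × 1.242 = 1.031 m/s
Q = A × v_mean = 14.5 × 1.031 = 14.95 m³/s

15.0 m³/s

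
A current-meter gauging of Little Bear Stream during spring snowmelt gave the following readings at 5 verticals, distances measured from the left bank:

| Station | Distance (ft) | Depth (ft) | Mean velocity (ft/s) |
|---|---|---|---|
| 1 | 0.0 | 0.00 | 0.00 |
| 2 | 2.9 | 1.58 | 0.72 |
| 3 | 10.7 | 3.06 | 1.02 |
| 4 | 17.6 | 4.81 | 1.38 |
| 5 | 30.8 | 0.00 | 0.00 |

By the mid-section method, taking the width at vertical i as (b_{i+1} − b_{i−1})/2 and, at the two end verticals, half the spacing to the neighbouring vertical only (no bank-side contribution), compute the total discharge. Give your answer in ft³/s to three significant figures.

w_2 = (10.7 − 0.0)/2 = 5.35 ft; q_2 = 0.72 × 1.58 × 5.35 = 6.086 ft³/s
w_3 = (17.6 − 2.9)/2 = 7.35 ft; q_3 = 1.02 × 3.06 × 7.35 = 22.94 ft³/s
w_4 = (30.8 − 10.7)/2 = 10.05 ft; q_4 = 1.38 × 4.81 × 10.05 = 66.71 ft³/s
Stations 1, 5 contribute zero (depth or velocity is 0).
Q = Σ qᵢ = 95.74 ft³/s

95.7 ft³/s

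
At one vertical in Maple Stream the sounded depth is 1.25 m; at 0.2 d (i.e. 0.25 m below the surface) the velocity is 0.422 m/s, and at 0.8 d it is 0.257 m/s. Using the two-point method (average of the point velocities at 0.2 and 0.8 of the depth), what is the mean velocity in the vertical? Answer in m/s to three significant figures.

0.340 m/s

v̄ = (0.422 + 0.257) / 2 = 0.3395 m/s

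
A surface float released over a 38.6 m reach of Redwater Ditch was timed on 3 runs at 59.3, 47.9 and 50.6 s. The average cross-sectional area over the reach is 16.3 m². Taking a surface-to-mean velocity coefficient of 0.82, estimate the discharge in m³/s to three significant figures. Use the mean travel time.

9.81 m³/s

t̄ = (59.3 + 47.9 + 50.6) / 3 = 52.6 s
v_surface = L / t̄ = 38.6 / 52.6 = 0.7338 m/s
v_mean = 0.82 × 0.7338 = 0.6017 m/s
Q = A × v_mean = 16.3 × 0.6017 = 9.809 m³/s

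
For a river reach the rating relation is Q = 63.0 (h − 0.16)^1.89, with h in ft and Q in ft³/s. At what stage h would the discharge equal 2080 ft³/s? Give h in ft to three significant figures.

6.52 ft

h − h₀ = (Q/C)^(1/b) = (2080/63.0)^(1/1.89) = 6.361 ft
h = 0.16 + 6.361 = 6.521 ft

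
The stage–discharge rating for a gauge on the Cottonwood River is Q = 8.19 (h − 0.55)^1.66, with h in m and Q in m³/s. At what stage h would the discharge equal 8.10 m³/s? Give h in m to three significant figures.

1.54 m

h − h₀ = (Q/C)^(1/b) = (8.10/8.19)^(1/1.66) = 0.9934 m
h = 0.55 + 0.9934 = 1.543 m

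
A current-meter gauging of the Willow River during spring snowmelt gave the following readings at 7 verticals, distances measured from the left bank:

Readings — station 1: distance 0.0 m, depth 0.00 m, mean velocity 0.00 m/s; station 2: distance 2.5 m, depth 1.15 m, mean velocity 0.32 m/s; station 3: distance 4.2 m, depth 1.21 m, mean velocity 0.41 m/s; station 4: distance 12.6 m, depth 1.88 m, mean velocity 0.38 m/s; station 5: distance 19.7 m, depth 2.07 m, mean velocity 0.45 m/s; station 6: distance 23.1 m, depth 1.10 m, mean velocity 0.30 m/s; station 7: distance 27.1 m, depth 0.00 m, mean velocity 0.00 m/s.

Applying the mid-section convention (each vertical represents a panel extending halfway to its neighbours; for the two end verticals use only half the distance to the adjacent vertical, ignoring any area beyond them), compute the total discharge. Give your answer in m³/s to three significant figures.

14.9 m³/s

w_2 = (4.2 − 0.0)/2 = 2.1 m; q_2 = 0.32 × 1.15 × 2.1 = 0.7728 m³/s
w_3 = (12.6 − 2.5)/2 = 5.05 m; q_3 = 0.41 × 1.21 × 5.05 = 2.505 m³/s
w_4 = (19.7 − 4.2)/2 = 7.75 m; q_4 = 0.38 × 1.88 × 7.75 = 5.537 m³/s
w_5 = (23.1 − 12.6)/2 = 5.25 m; q_5 = 0.45 × 2.07 × 5.25 = 4.890 m³/s
w_6 = (27.1 − 19.7)/2 = 3.7 m; q_6 = 0.30 × 1.10 × 3.7 = 1.221 m³/s
Stations 1, 7 contribute zero (depth or velocity is 0).
Q = Σ qᵢ = 14.93 m³/s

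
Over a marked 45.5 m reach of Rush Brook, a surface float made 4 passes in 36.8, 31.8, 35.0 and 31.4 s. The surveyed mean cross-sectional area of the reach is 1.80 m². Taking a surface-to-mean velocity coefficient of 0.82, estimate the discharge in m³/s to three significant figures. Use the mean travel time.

1.99 m³/s

t̄ = (36.8 + 31.8 + 35.0 + 31.4) / 4 = 33.75 s
v_surface = L / t̄ = 45.5 / 33.75 = 1.348 m/s
v_mean = 0.82 × 1.348 = 1.105 m/s
Q = A × v_mean = 1.80 × 1.105 = 1.990 m³/s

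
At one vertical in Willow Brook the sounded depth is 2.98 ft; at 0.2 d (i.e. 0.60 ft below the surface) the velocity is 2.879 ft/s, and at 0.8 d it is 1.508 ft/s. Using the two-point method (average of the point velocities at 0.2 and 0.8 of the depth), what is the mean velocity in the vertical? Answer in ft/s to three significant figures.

v̄ = (2.879 + 1.508) / 2 = 2.194 ft/s

2.19 ft/s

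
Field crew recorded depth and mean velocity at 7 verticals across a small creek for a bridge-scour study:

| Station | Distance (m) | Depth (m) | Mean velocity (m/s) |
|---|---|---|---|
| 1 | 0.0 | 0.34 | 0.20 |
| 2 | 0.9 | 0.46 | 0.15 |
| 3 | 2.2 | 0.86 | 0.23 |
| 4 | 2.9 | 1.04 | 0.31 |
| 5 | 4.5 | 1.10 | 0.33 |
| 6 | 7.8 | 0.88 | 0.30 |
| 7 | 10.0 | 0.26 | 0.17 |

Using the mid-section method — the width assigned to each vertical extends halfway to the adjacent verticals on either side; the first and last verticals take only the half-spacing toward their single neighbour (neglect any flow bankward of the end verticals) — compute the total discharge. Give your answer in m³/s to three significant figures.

2.34 m³/s

w_1 = (0.9 − 0.0)/2 = 0.45 m; q_1 = 0.20 × 0.34 × 0.45 = 0.03060 m³/s
w_2 = (2.2 − 0.0)/2 = 1.1 m; q_2 = 0.15 × 0.46 × 1.1 = 0.07590 m³/s
w_3 = (2.9 − 0.9)/2 = 1 m; q_3 = 0.23 × 0.86 × 1 = 0.1978 m³/s
w_4 = (4.5 − 2.2)/2 = 1.15 m; q_4 = 0.31 × 1.04 × 1.15 = 0.3708 m³/s
w_5 = (7.8 − 2.9)/2 = 2.45 m; q_5 = 0.33 × 1.10 × 2.45 = 0.8894 m³/s
w_6 = (10.0 − 4.5)/2 = 2.75 m; q_6 = 0.30 × 0.88 × 2.75 = 0.7260 m³/s
w_7 = (10.0 − 7.8)/2 = 1.1 m; q_7 = 0.17 × 0.26 × 1.1 = 0.04862 m³/s
Q = Σ qᵢ = 2.339 m³/s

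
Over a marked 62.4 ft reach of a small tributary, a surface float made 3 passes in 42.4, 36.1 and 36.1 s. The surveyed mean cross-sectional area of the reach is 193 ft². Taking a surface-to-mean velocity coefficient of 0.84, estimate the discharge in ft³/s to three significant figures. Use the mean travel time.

265 ft³/s

t̄ = (42.4 + 36.1 + 36.1) / 3 = 38.2 s
v_surface = L / t̄ = 62.4 / 38.2 = 1.634 ft/s
v_mean = 0.84 × 1.634 = 1.372 ft/s
Q = A × v_mean = 193 × 1.372 = 264.8 ft³/s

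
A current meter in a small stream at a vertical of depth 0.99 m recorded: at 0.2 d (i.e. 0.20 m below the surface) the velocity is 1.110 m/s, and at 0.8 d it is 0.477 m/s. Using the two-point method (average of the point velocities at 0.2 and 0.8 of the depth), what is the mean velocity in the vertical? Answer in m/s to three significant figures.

0.794 m/s

v̄ = (1.110 + 0.477) / 2 = 0.7935 m/s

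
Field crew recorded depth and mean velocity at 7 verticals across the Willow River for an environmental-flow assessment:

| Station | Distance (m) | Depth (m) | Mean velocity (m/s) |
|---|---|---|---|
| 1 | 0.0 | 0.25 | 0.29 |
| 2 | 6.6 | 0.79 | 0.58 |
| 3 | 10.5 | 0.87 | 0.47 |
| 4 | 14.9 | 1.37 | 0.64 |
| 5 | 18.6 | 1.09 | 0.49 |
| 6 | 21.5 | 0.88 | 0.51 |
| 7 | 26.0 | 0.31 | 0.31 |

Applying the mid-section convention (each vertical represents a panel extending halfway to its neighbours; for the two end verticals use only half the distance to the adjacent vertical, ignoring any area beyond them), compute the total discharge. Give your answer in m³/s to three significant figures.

w_1 = (6.6 − 0.0)/2 = 3.3 m; q_1 = 0.29 × 0.25 × 3.3 = 0.2393 m³/s
w_2 = (10.5 − 0.0)/2 = 5.25 m; q_2 = 0.58 × 0.79 × 5.25 = 2.406 m³/s
w_3 = (14.9 − 6.6)/2 = 4.15 m; q_3 = 0.47 × 0.87 × 4.15 = 1.697 m³/s
w_4 = (18.6 − 10.5)/2 = 4.05 m; q_4 = 0.64 × 1.37 × 4.05 = 3.551 m³/s
w_5 = (21.5 − 14.9)/2 = 3.3 m; q_5 = 0.49 × 1.09 × 3.3 = 1.763 m³/s
w_6 = (26.0 − 18.6)/2 = 3.7 m; q_6 = 0.51 × 0.88 × 3.7 = 1.661 m³/s
w_7 = (26.0 − 21.5)/2 = 2.25 m; q_7 = 0.31 × 0.31 × 2.25 = 0.2162 m³/s
Q = Σ qᵢ = 11.53 m³/s

11.5 m³/s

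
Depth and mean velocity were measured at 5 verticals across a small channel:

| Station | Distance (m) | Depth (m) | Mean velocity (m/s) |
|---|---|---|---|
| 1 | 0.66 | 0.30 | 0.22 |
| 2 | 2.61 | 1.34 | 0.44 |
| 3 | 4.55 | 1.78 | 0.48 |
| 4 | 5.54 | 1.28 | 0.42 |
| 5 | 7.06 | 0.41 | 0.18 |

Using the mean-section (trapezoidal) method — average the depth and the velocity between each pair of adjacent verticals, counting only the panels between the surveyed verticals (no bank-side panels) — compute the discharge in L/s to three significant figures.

Panel 1-2: Δb = 1.95 m, d̄ = (0.30+1.34)/2 = 0.82, v̄ = (0.22+0.44)/2 = 0.33 → q = 1.95×0.82×0.33 = 0.5277 m³/s
Panel 2-3: Δb = 1.94 m, d̄ = (1.34+1.78)/2 = 1.56, v̄ = (0.44+0.48)/2 = 0.46 → q = 1.94×1.56×0.46 = 1.392 m³/s
Panel 3-4: Δb = 0.99 m, d̄ = (1.78+1.28)/2 = 1.53, v̄ = (0.48+0.42)/2 = 0.45 → q = 0.99×1.53×0.45 = 0.6816 m³/s
Panel 4-5: Δb = 1.52 m, d̄ = (1.28+0.41)/2 = 0.845, v̄ = (0.42+0.18)/2 = 0.3 → q = 1.52×0.845×0.3 = 0.3853 m³/s
Q = Σ q = 2.987 m³/s
= 2.987 × 1000 = 2987 L/s

2990 L/s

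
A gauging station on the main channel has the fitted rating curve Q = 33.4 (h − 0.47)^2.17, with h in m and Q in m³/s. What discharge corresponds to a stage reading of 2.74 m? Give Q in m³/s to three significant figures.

Q = 33.4 × (2.74 − 0.47)^2.17 = 33.4 × 2.27^2.17 = 197.8 m³/s

198 m³/s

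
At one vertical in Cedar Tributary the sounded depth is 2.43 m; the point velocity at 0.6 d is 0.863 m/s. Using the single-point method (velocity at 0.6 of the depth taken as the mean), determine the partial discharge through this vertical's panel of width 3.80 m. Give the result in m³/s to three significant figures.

v̄ = v₀.₆ = 0.863 m/s
q = v̄ × d × w = 0.8630 × 2.43 × 3.80 = 7.969 m³/s

7.97 m³/s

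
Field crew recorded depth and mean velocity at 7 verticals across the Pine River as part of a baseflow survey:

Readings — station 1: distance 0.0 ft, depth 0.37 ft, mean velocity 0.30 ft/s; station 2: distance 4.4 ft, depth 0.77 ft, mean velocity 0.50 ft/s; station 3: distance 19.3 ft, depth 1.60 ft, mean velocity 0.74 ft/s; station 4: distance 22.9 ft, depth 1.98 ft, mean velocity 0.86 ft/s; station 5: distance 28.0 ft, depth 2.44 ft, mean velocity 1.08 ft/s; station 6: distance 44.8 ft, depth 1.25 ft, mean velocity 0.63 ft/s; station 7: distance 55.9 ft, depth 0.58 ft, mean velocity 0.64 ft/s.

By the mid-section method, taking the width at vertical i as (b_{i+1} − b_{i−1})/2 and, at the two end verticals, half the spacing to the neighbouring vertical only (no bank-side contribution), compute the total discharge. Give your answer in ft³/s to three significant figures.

64.2 ft³/s

w_1 = (4.4 − 0.0)/2 = 2.2 ft; q_1 = 0.30 × 0.37 × 2.2 = 0.2442 ft³/s
w_2 = (19.3 − 0.0)/2 = 9.65 ft; q_2 = 0.50 × 0.77 × 9.65 = 3.715 ft³/s
w_3 = (22.9 − 4.4)/2 = 9.25 ft; q_3 = 0.74 × 1.60 × 9.25 = 10.95 ft³/s
w_4 = (28.0 − 19.3)/2 = 4.35 ft; q_4 = 0.86 × 1.98 × 4.35 = 7.407 ft³/s
w_5 = (44.8 − 22.9)/2 = 10.95 ft; q_5 = 1.08 × 2.44 × 10.95 = 28.86 ft³/s
w_6 = (55.9 − 28.0)/2 = 13.95 ft; q_6 = 0.63 × 1.25 × 13.95 = 10.99 ft³/s
w_7 = (55.9 − 44.8)/2 = 5.55 ft; q_7 = 0.64 × 0.58 × 5.55 = 2.060 ft³/s
Q = Σ qᵢ = 64.22 ft³/s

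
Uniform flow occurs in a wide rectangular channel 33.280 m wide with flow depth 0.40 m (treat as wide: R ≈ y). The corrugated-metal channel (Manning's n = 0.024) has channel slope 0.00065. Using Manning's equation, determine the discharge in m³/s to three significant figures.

7.68 m³/s

A = b·y = 33.280 × 0.40 = 13.31 m²
Wide channel: R ≈ y = 0.40 m
Q = (1/n)·A·R^(2/3)·S^(1/2) = (1/0.024) × 13.31 × 0.4000^(2/3) × 0.00065^(1/2) = 7.677 m³/s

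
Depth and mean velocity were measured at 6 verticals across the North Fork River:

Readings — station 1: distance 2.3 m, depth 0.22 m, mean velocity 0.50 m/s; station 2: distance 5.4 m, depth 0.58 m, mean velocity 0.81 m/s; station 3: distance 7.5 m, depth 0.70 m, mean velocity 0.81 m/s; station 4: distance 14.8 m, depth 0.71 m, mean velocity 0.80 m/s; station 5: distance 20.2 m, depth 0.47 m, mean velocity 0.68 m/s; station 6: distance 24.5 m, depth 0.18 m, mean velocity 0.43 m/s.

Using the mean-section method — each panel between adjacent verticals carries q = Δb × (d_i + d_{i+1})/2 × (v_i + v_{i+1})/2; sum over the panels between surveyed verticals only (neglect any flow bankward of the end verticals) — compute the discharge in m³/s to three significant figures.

9.18 m³/s

Panel 1-2: Δb = 3.1 m, d̄ = (0.22+0.58)/2 = 0.4, v̄ = (0.50+0.81)/2 = 0.655 → q = 3.1×0.4×0.655 = 0.8122 m³/s
Panel 2-3: Δb = 2.1 m, d̄ = (0.58+0.70)/2 = 0.64, v̄ = (0.81+0.81)/2 = 0.81 → q = 2.1×0.64×0.81 = 1.089 m³/s
Panel 3-4: Δb = 7.3 m, d̄ = (0.70+0.71)/2 = 0.705, v̄ = (0.81+0.80)/2 = 0.805 → q = 7.3×0.705×0.805 = 4.143 m³/s
Panel 4-5: Δb = 5.4 m, d̄ = (0.71+0.47)/2 = 0.59, v̄ = (0.80+0.68)/2 = 0.74 → q = 5.4×0.59×0.74 = 2.358 m³/s
Panel 5-6: Δb = 4.3 m, d̄ = (0.47+0.18)/2 = 0.325, v̄ = (0.68+0.43)/2 = 0.555 → q = 4.3×0.325×0.555 = 0.7756 m³/s
Q = Σ q = 9.177 m³/s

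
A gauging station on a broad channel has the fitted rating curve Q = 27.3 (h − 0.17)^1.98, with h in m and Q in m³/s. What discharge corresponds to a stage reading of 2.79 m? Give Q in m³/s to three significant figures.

Q = 27.3 × (2.79 − 0.17)^1.98 = 27.3 × 2.62^1.98 = 183.8 m³/s

184 m³/s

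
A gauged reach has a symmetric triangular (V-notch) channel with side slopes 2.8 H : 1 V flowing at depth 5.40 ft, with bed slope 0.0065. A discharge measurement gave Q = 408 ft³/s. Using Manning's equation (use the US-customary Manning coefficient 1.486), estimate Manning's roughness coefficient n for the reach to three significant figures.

0.0447

A = z·y² = 2.8×5.40² = 81.65 ft²
P = 2y√(1+z²) = 2×5.40×√(1+2.8²) = 32.11 ft
R = A/P = 81.65/32.11 = 2.543 ft
n = (1.486/Q)·A·R^(2/3)·S^(1/2) = (1.486/408) × 81.65 × 1.863 × 0.08062 = 0.04466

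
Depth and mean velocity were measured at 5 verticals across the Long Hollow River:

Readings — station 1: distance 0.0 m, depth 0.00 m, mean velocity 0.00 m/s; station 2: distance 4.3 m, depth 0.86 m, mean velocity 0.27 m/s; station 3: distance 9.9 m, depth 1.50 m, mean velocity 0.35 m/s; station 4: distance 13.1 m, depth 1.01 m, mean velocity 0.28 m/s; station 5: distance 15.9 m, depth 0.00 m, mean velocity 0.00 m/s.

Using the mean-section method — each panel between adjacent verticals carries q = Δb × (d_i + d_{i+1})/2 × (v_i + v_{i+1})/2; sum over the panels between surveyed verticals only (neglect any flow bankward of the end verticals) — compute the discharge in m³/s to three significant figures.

Panel 1-2: Δb = 4.3 m, d̄ = (0.00+0.86)/2 = 0.43, v̄ = (0.00+0.27)/2 = 0.135 → q = 4.3×0.43×0.135 = 0.2496 m³/s
Panel 2-3: Δb = 5.6 m, d̄ = (0.86+1.50)/2 = 1.18, v̄ = (0.27+0.35)/2 = 0.31 → q = 5.6×1.18×0.31 = 2.048 m³/s
Panel 3-4: Δb = 3.2 m, d̄ = (1.50+1.01)/2 = 1.255, v̄ = (0.35+0.28)/2 = 0.315 → q = 3.2×1.255×0.315 = 1.265 m³/s
Panel 4-5: Δb = 2.8 m, d̄ = (1.01+0.00)/2 = 0.505, v̄ = (0.28+0.00)/2 = 0.14 → q = 2.8×0.505×0.14 = 0.1980 m³/s
Q = Σ q = 3.761 m³/s

3.76 m³/s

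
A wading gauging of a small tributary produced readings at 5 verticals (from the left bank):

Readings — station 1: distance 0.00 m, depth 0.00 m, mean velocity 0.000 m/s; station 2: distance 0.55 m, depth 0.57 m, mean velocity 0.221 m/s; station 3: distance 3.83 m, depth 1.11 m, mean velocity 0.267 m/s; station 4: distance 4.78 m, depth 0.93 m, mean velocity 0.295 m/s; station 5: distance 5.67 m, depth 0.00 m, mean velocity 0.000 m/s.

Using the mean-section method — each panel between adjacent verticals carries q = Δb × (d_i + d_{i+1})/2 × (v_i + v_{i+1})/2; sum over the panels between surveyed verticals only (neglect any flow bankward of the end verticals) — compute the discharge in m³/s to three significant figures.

1.02 m³/s

Panel 1-2: Δb = 0.55 m, d̄ = (0.00+0.57)/2 = 0.285, v̄ = (0.000+0.221)/2 = 0.1105 → q = 0.55×0.285×0.1105 = 0.01732 m³/s
Panel 2-3: Δb = 3.28 m, d̄ = (0.57+1.11)/2 = 0.84, v̄ = (0.221+0.267)/2 = 0.244 → q = 3.28×0.84×0.244 = 0.6723 m³/s
Panel 3-4: Δb = 0.95 m, d̄ = (1.11+0.93)/2 = 1.02, v̄ = (0.267+0.295)/2 = 0.281 → q = 0.95×1.02×0.281 = 0.2723 m³/s
Panel 4-5: Δb = 0.89 m, d̄ = (0.93+0.00)/2 = 0.465, v̄ = (0.295+0.000)/2 = 0.1475 → q = 0.89×0.465×0.1475 = 0.06104 m³/s
Q = Σ q = 1.023 m³/s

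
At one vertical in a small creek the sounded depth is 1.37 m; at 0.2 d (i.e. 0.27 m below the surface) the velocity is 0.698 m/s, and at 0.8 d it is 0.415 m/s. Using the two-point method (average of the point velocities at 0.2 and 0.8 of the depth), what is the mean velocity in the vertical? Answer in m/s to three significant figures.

0.557 m/s

v̄ = (0.698 + 0.415) / 2 = 0.5565 m/s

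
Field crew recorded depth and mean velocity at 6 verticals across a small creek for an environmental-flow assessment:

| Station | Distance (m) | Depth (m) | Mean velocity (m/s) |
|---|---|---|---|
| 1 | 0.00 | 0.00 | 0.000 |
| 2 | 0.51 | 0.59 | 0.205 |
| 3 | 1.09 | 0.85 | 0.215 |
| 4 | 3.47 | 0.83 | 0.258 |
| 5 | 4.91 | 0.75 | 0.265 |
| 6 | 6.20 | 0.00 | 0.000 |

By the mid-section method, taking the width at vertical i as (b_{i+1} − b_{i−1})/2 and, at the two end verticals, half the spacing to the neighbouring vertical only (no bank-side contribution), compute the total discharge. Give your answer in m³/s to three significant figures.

w_2 = (1.09 − 0.00)/2 = 0.545 m; q_2 = 0.205 × 0.59 × 0.545 = 0.06592 m³/s
w_3 = (3.47 − 0.51)/2 = 1.48 m; q_3 = 0.215 × 0.85 × 1.48 = 0.2705 m³/s
w_4 = (4.91 − 1.09)/2 = 1.91 m; q_4 = 0.258 × 0.83 × 1.91 = 0.4090 m³/s
w_5 = (6.20 − 3.47)/2 = 1.365 m; q_5 = 0.265 × 0.75 × 1.365 = 0.2713 m³/s
Stations 1, 6 contribute zero (depth or velocity is 0).
Q = Σ qᵢ = 1.017 m³/s

1.02 m³/s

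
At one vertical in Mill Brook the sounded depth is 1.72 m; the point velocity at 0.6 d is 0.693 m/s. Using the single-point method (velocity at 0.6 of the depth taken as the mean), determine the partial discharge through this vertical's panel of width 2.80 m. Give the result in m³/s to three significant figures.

v̄ = v₀.₆ = 0.693 m/s
q = v̄ × d × w = 0.6930 × 1.72 × 2.80 = 3.337 m³/s

3.34 m³/s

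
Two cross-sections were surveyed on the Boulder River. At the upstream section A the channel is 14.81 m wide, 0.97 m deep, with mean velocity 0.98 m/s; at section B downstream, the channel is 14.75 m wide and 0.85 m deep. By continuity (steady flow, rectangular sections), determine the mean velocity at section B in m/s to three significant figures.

Q = A₁V₁ = (14.81×0.97) × 0.98 = 14.08 m³/s
A₂ = 14.75 × 0.85 = 12.54 m²
V₂ = Q/A₂ = 14.08/12.54 = 1.123 m/s

1.12 m/s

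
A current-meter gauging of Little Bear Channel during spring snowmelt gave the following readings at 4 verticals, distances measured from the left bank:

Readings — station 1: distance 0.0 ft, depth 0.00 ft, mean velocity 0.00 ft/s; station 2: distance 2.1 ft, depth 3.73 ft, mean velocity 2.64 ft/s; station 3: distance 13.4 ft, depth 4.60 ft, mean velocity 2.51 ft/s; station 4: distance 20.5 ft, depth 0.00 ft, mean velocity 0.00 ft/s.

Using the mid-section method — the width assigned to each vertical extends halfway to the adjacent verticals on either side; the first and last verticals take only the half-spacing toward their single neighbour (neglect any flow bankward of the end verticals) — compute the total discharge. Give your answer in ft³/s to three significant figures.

172 ft³/s

w_2 = (13.4 − 0.0)/2 = 6.7 ft; q_2 = 2.64 × 3.73 × 6.7 = 65.98 ft³/s
w_3 = (20.5 − 2.1)/2 = 9.2 ft; q_3 = 2.51 × 4.60 × 9.2 = 106.2 ft³/s
Stations 1, 4 contribute zero (depth or velocity is 0).
Q = Σ qᵢ = 172.2 ft³/s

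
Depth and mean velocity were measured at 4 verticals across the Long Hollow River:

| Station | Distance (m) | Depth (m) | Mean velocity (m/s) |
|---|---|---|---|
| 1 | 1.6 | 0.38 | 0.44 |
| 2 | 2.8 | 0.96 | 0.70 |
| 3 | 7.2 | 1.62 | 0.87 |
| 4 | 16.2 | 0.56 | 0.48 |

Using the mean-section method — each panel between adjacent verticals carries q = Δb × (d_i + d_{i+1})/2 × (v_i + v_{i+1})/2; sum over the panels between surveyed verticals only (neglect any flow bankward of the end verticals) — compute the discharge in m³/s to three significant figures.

Panel 1-2: Δb = 1.2 m, d̄ = (0.38+0.96)/2 = 0.67, v̄ = (0.44+0.70)/2 = 0.57 → q = 1.2×0.67×0.57 = 0.4583 m³/s
Panel 2-3: Δb = 4.4 m, d̄ = (0.96+1.62)/2 = 1.29, v̄ = (0.70+0.87)/2 = 0.785 → q = 4.4×1.29×0.785 = 4.456 m³/s
Panel 3-4: Δb = 9 m, d̄ = (1.62+0.56)/2 = 1.09, v̄ = (0.87+0.48)/2 = 0.675 → q = 9×1.09×0.675 = 6.622 m³/s
Q = Σ q = 11.54 m³/s

11.5 m³/s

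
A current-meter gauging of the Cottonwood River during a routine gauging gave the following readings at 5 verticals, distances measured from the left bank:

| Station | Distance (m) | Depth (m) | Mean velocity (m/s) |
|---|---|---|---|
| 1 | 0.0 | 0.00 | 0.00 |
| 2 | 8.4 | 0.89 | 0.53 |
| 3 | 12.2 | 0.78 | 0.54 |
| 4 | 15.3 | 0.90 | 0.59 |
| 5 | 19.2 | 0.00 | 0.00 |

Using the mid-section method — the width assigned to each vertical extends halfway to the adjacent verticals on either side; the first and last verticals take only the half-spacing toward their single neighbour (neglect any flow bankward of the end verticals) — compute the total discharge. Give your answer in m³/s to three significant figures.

6.19 m³/s

w_2 = (12.2 − 0.0)/2 = 6.1 m; q_2 = 0.53 × 0.89 × 6.1 = 2.877 m³/s
w_3 = (15.3 − 8.4)/2 = 3.45 m; q_3 = 0.54 × 0.78 × 3.45 = 1.453 m³/s
w_4 = (19.2 − 12.2)/2 = 3.5 m; q_4 = 0.59 × 0.90 × 3.5 = 1.859 m³/s
Stations 1, 5 contribute zero (depth or velocity is 0).
Q = Σ qᵢ = 6.189 m³/s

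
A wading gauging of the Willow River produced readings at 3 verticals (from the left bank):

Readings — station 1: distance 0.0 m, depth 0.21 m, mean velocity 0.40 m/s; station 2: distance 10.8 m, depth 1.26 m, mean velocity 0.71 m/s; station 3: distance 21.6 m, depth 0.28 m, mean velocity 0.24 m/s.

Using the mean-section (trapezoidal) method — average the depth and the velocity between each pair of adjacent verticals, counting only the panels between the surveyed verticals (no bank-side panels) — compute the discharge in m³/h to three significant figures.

30100 m³/h

Panel 1-2: Δb = 10.8 m, d̄ = (0.21+1.26)/2 = 0.735, v̄ = (0.40+0.71)/2 = 0.555 → q = 10.8×0.735×0.555 = 4.406 m³/s
Panel 2-3: Δb = 10.8 m, d̄ = (1.26+0.28)/2 = 0.77, v̄ = (0.71+0.24)/2 = 0.475 → q = 10.8×0.77×0.475 = 3.950 m³/s
Q = Σ q = 8.356 m³/s
= 8.356 × 3600 = 30080 m³/h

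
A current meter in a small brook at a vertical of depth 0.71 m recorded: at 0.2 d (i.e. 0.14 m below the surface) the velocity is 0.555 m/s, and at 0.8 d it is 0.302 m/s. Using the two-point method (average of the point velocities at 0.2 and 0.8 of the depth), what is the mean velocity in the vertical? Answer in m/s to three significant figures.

0.429 m/s

v̄ = (0.555 + 0.302) / 2 = 0.4285 m/s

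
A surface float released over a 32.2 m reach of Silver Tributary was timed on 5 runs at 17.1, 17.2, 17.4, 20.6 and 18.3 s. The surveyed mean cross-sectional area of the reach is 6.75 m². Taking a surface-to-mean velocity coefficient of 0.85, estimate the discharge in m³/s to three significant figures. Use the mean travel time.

10.2 m³/s

t̄ = (17.1 + 17.2 + 17.4 + 20.6 + 18.3) / 5 = 18.12 s
v_surface = L / t̄ = 32.2 / 18.12 = 1.777 m/s
v_mean = 0.85 × 1.777 = 1.510 m/s
Q = A × v_mean = 6.75 × 1.510 = 10.20 m³/s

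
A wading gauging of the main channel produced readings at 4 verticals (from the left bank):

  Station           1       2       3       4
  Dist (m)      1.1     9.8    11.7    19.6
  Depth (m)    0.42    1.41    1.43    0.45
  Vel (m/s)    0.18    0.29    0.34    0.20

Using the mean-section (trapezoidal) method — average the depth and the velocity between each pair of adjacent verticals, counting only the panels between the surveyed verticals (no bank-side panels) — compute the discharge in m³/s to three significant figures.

Panel 1-2: Δb = 8.7 m, d̄ = (0.42+1.41)/2 = 0.915, v̄ = (0.18+0.29)/2 = 0.235 → q = 8.7×0.915×0.235 = 1.871 m³/s
Panel 2-3: Δb = 1.9 m, d̄ = (1.41+1.43)/2 = 1.42, v̄ = (0.29+0.34)/2 = 0.315 → q = 1.9×1.42×0.315 = 0.8499 m³/s
Panel 3-4: Δb = 7.9 m, d̄ = (1.43+0.45)/2 = 0.94, v̄ = (0.34+0.20)/2 = 0.27 → q = 7.9×0.94×0.27 = 2.005 m³/s
Q = Σ q = 4.726 m³/s

4.73 m³/s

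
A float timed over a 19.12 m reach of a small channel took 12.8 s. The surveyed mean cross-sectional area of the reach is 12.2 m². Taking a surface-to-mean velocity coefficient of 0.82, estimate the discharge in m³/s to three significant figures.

v_surface = L / t̄ = 19.12 / 12.8 = 1.494 m/s
v_mean = 0.82 × 1.494 = 1.225 m/s
Q = A × v_mean = 12.2 × 1.225 = 14.94 m³/s

14.9 m³/s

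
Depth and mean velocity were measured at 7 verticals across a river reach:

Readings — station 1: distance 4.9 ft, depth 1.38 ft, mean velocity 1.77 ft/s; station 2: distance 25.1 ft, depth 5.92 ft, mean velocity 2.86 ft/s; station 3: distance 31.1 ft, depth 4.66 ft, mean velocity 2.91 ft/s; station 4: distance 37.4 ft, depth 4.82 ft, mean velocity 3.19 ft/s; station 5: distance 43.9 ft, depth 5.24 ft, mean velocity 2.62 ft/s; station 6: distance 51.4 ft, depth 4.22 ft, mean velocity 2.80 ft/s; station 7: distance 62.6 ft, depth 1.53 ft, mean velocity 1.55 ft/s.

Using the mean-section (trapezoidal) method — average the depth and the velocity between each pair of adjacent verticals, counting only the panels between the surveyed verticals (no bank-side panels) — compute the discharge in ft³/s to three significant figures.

614 ft³/s

Panel 1-2: Δb = 20.2 ft, d̄ = (1.38+5.92)/2 = 3.65, v̄ = (1.77+2.86)/2 = 2.315 → q = 20.2×3.65×2.315 = 170.7 ft³/s
Panel 2-3: Δb = 6 ft, d̄ = (5.92+4.66)/2 = 5.29, v̄ = (2.86+2.91)/2 = 2.885 → q = 6×5.29×2.885 = 91.57 ft³/s
Panel 3-4: Δb = 6.3 ft, d̄ = (4.66+4.82)/2 = 4.74, v̄ = (2.91+3.19)/2 = 3.05 → q = 6.3×4.74×3.05 = 91.08 ft³/s
Panel 4-5: Δb = 6.5 ft, d̄ = (4.82+5.24)/2 = 5.03, v̄ = (3.19+2.62)/2 = 2.905 → q = 6.5×5.03×2.905 = 94.98 ft³/s
Panel 5-6: Δb = 7.5 ft, d̄ = (5.24+4.22)/2 = 4.73, v̄ = (2.62+2.80)/2 = 2.71 → q = 7.5×4.73×2.71 = 96.14 ft³/s
Panel 6-7: Δb = 11.2 ft, d̄ = (4.22+1.53)/2 = 2.875, v̄ = (2.80+1.55)/2 = 2.175 → q = 11.2×2.875×2.175 = 70.04 ft³/s
Q = Σ q = 614.5 ft³/s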